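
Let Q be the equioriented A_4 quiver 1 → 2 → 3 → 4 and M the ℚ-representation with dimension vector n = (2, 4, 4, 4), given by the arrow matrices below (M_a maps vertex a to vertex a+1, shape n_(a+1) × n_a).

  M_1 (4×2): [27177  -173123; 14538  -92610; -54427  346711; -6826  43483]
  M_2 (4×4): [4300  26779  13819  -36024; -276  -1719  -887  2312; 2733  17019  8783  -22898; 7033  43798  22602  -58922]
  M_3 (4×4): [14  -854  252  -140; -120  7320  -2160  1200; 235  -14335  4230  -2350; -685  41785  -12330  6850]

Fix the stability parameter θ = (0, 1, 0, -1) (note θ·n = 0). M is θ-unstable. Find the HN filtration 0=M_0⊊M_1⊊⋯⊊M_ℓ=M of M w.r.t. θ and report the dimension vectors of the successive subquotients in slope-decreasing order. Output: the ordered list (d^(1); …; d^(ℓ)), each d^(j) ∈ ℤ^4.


Barcode: M ≅ I[1,2], I[1,3], I[2,2], I[2,3], I[3,3], I[3,4], I[4,4]^3. HN layers by μ_θ (5 steps, strictly decreasing):
  μ^(1)=1; μ^(2)=1/2; μ^(3)=0; μ^(4)=-1/2; μ^(5)=-1

((0, 2, 0, 0); (0, 2, 2, 0); (2, 0, 1, 0); (0, 0, 1, 1); (0, 0, 0, 3))


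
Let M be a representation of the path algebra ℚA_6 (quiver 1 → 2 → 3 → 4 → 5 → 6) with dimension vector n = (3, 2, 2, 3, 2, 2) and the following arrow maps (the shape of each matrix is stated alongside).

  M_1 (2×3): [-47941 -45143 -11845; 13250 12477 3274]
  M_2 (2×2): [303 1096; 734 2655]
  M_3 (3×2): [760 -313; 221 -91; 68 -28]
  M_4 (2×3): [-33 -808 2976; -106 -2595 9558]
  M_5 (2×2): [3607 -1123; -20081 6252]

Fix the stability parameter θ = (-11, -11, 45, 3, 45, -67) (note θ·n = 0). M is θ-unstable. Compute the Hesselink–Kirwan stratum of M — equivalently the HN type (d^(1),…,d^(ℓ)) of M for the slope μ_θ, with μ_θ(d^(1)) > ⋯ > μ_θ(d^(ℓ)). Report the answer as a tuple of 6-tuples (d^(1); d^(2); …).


Barcode: M ≅ I[1,1], I[1,6]^2, I[4,4]. HN layers by μ_θ (3 steps, strictly decreasing):
  μ^(1)=13/2; μ^(2)=3; μ^(3)=-11

((0, 0, 2, 2, 2, 2); (0, 0, 0, 1, 0, 0); (3, 2, 0, 0, 0, 0))


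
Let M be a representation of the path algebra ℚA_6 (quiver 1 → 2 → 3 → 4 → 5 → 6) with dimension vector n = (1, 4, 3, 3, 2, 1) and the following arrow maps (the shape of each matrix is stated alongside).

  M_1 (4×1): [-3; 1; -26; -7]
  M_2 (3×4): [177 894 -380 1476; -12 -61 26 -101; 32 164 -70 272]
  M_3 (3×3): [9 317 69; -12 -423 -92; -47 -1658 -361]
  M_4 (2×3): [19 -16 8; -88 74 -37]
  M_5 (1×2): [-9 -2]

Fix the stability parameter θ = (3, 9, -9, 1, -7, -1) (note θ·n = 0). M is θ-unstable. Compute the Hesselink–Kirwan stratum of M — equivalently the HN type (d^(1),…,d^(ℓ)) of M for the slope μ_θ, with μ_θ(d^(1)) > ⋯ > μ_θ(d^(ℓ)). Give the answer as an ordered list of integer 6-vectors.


Via rank(M_{q-1}∘⋯∘M_p): M ≅ I[1,6], I[2,2], I[2,4], I[2,5].
μ_θ-semistable layers: μ^(1)=9; μ^(2)=1; μ^(3)=0; μ^(4)=-2/3; μ^(5)=-3/2

((0, 1, 0, 0, 0, 0); (0, 0, 0, 1, 0, 0); (0, 1, 1, 0, 0, 0); (1, 1, 1, 1, 1, 1); (0, 1, 1, 1, 1, 0))


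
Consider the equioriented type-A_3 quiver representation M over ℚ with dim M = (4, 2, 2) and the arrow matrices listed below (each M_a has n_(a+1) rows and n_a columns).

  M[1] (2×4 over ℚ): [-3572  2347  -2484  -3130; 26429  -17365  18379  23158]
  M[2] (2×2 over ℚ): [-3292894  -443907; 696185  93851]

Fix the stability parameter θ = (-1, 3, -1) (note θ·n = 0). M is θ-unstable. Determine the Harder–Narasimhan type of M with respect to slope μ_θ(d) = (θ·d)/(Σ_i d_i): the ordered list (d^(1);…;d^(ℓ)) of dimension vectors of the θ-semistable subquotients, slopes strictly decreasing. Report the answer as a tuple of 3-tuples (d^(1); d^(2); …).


Interval decomposition of M: I[1,1]^2, I[1,3]^2.
HN type (ℓ=2): μ^(1)=1; μ^(2)=-1

((0, 2, 2); (4, 0, 0))


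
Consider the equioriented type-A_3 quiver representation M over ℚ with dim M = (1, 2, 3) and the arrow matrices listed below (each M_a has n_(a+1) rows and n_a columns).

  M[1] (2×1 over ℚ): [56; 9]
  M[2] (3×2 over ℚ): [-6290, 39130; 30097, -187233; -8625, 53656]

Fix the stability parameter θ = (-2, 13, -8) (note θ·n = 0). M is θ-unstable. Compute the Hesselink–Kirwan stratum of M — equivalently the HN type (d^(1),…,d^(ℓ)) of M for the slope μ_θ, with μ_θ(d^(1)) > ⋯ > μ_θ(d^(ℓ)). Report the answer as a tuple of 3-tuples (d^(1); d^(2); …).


Via rank(M_{q-1}∘⋯∘M_p): M ≅ I[1,3], I[2,3], I[3,3].
μ_θ-semistable layers: μ^(1)=5/2; μ^(2)=-2; μ^(3)=-8

((0, 2, 2); (1, 0, 0); (0, 0, 1))


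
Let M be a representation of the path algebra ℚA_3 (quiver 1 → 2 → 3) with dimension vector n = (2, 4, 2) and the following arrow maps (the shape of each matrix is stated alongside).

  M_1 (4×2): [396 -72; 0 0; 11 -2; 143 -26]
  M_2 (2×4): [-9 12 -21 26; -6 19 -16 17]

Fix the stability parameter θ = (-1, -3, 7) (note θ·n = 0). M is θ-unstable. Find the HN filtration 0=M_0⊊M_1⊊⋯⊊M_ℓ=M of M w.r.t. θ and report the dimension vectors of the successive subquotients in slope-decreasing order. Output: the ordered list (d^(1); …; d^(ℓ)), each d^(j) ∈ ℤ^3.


Barcode: M ≅ I[1,1], I[1,3], I[2,2]^2, I[2,3]. HN layers by μ_θ (4 steps, strictly decreasing):
  μ^(1)=7; μ^(2)=-1; μ^(3)=-2; μ^(4)=-3

((0, 0, 2); (1, 0, 0); (1, 1, 0); (0, 3, 0))


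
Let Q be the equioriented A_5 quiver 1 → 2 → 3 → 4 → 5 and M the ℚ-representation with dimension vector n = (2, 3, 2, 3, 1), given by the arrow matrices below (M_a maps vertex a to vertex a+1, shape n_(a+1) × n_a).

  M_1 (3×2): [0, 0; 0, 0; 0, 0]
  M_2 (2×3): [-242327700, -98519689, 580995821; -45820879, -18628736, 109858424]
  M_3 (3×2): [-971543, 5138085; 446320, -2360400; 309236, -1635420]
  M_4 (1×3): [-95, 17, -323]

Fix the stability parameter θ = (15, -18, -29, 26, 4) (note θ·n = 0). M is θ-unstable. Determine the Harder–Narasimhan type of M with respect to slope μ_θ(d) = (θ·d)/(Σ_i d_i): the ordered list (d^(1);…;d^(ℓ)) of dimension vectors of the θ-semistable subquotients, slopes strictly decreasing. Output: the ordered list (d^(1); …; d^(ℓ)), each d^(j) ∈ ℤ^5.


Via rank(M_{q-1}∘⋯∘M_p): M ≅ I[1,1]^2, I[2,2], I[2,3], I[2,5], I[4,4]^2.
μ_θ-semistable layers: μ^(1)=26; μ^(2)=15; μ^(3)=-18; μ^(4)=-47/2

((0, 0, 0, 2, 0); (2, 0, 0, 1, 1); (0, 1, 0, 0, 0); (0, 2, 2, 0, 0))


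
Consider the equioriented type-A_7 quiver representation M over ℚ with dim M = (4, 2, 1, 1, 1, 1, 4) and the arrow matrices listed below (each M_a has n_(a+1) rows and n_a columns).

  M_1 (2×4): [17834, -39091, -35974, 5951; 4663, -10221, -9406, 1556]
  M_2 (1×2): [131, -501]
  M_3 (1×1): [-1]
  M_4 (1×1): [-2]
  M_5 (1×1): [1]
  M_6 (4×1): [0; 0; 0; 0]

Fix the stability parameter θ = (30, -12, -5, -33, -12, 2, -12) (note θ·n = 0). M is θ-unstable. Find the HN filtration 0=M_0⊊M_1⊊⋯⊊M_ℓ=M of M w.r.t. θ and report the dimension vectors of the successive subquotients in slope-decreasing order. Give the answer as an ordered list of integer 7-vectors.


Interval decomposition of M: I[1,1]^2, I[1,2], I[1,6], I[7,7]^4.
HN type (ℓ=5): μ^(1)=30; μ^(2)=9; μ^(3)=2; μ^(4)=-32/5; μ^(5)=-12

((2, 0, 0, 0, 0, 0, 0); (1, 1, 0, 0, 0, 0, 0); (0, 0, 0, 0, 0, 1, 0); (1, 1, 1, 1, 1, 0, 0); (0, 0, 0, 0, 0, 0, 4))


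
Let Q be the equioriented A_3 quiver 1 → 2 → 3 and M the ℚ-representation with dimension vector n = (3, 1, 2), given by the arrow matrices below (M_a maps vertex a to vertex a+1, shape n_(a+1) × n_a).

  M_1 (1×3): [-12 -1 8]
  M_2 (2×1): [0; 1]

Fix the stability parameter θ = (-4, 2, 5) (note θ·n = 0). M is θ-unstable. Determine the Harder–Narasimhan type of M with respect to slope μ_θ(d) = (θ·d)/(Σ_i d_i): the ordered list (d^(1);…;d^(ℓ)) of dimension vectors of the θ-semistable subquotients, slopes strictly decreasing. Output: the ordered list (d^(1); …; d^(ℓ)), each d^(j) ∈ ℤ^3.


Barcode: M ≅ I[1,1]^2, I[1,3], I[3,3]. HN layers by μ_θ (3 steps, strictly decreasing):
  μ^(1)=5; μ^(2)=2; μ^(3)=-4

((0, 0, 2); (0, 1, 0); (3, 0, 0))


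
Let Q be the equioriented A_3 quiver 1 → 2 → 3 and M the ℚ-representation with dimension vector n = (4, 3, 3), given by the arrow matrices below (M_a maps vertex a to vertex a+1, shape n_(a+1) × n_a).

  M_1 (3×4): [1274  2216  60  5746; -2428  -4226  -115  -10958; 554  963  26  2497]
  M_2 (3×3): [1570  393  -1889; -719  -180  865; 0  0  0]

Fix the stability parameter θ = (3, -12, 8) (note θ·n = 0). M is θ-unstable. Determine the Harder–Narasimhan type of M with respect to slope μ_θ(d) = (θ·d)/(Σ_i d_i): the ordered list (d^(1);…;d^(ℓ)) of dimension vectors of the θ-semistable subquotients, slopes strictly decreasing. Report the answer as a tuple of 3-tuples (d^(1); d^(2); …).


Barcode: M ≅ I[1,1], I[1,2], I[1,3]^2, I[3,3]. HN layers by μ_θ (3 steps, strictly decreasing):
  μ^(1)=8; μ^(2)=3; μ^(3)=-9/2

((0, 0, 3); (1, 0, 0); (3, 3, 0))


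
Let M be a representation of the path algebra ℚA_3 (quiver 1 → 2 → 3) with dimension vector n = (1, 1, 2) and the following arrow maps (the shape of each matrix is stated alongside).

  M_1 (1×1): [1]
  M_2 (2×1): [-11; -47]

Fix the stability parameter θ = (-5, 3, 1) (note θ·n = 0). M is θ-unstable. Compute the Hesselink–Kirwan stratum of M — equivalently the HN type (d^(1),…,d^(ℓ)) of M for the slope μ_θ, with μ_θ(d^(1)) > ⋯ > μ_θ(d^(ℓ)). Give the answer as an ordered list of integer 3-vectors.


Interval decomposition of M: I[1,3], I[3,3].
HN type (ℓ=3): μ^(1)=2; μ^(2)=1; μ^(3)=-5

((0, 1, 1); (0, 0, 1); (1, 0, 0))


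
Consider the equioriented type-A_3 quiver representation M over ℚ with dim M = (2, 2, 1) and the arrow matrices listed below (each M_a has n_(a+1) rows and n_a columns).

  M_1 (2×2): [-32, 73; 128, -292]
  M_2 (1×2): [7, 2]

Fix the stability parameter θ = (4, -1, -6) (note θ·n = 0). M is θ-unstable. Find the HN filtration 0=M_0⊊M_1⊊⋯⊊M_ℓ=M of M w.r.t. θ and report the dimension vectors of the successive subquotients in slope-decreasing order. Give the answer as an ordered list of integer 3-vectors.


Via rank(M_{q-1}∘⋯∘M_p): M ≅ I[1,1], I[1,3], I[2,2].
μ_θ-semistable layers: μ^(1)=4; μ^(2)=-1

((1, 0, 0); (1, 2, 1))


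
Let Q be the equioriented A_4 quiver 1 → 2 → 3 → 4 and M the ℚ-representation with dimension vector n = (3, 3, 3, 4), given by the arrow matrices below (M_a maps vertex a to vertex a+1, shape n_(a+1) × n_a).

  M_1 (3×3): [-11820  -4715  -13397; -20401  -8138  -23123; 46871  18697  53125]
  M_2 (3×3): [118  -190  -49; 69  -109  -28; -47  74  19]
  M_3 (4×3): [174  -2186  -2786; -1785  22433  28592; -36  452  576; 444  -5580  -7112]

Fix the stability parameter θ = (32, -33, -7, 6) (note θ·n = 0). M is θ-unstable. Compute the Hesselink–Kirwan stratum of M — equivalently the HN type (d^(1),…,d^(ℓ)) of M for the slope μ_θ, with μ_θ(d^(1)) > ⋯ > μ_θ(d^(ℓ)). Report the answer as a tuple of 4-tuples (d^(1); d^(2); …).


Barcode: M ≅ I[1,3], I[1,4]^2, I[4,4]^2. HN layers by μ_θ (2 steps, strictly decreasing):
  μ^(1)=6; μ^(2)=-8/3

((0, 0, 0, 4); (3, 3, 3, 0))


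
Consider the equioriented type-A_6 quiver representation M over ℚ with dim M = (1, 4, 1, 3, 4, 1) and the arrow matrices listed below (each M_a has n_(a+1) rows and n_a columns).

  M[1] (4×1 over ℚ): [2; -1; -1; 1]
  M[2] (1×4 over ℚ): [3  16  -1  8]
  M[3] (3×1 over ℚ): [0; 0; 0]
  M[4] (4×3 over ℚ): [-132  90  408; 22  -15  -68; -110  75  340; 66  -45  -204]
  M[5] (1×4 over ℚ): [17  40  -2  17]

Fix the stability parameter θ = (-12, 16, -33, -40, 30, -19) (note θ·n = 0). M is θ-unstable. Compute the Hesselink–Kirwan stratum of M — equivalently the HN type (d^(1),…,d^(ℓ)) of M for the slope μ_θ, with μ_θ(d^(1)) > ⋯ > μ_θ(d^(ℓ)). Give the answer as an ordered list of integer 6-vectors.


Via rank(M_{q-1}∘⋯∘M_p): M ≅ I[1,3], I[2,2]^3, I[4,4]^2, I[4,6], I[5,5]^3.
μ_θ-semistable layers: μ^(1)=30; μ^(2)=16; μ^(3)=11/2; μ^(4)=-17/2; μ^(5)=-12; μ^(6)=-40

((0, 0, 0, 0, 3, 0); (0, 3, 0, 0, 0, 0); (0, 0, 0, 0, 1, 1); (0, 1, 1, 0, 0, 0); (1, 0, 0, 0, 0, 0); (0, 0, 0, 3, 0, 0))


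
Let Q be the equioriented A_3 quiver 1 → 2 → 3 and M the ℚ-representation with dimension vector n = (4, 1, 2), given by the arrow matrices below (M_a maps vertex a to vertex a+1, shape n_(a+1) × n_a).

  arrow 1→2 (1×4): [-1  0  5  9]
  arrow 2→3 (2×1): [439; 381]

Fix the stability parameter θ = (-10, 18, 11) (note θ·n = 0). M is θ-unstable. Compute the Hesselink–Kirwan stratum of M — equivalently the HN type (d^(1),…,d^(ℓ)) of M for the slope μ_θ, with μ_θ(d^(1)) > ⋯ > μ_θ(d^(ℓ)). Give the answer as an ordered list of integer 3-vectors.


Via rank(M_{q-1}∘⋯∘M_p): M ≅ I[1,1]^3, I[1,3], I[3,3].
μ_θ-semistable layers: μ^(1)=29/2; μ^(2)=11; μ^(3)=-10

((0, 1, 1); (0, 0, 1); (4, 0, 0))


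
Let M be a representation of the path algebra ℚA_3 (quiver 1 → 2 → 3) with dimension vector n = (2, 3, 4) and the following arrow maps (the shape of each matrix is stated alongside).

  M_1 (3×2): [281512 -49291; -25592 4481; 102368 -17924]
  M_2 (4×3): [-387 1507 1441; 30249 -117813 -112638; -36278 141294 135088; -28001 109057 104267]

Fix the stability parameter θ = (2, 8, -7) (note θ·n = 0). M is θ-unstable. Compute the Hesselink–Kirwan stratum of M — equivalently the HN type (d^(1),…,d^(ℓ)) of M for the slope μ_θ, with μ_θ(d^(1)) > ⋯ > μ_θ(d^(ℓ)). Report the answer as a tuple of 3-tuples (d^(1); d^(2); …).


Via rank(M_{q-1}∘⋯∘M_p): M ≅ I[1,1], I[1,2], I[2,3]^2, I[3,3]^2.
μ_θ-semistable layers: μ^(1)=8; μ^(2)=2; μ^(3)=1/2; μ^(4)=-7

((0, 1, 0); (2, 0, 0); (0, 2, 2); (0, 0, 2))


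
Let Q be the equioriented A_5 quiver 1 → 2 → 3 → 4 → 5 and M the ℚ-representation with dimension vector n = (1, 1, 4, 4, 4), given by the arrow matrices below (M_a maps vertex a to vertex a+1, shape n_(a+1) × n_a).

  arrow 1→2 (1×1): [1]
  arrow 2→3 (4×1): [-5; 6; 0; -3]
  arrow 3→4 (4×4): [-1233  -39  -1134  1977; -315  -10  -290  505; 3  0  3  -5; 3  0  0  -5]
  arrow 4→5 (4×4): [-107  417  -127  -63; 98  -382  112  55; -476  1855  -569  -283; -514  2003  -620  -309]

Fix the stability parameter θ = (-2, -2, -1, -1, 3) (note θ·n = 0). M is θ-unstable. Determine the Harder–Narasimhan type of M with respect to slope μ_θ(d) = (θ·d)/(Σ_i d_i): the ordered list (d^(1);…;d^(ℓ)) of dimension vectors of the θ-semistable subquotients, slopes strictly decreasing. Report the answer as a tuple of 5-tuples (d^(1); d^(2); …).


Via rank(M_{q-1}∘⋯∘M_p): M ≅ I[1,3], I[3,5]^3, I[4,5].
μ_θ-semistable layers: μ^(1)=3; μ^(2)=-1; μ^(3)=-2

((0, 0, 0, 0, 4); (0, 0, 4, 4, 0); (1, 1, 0, 0, 0))


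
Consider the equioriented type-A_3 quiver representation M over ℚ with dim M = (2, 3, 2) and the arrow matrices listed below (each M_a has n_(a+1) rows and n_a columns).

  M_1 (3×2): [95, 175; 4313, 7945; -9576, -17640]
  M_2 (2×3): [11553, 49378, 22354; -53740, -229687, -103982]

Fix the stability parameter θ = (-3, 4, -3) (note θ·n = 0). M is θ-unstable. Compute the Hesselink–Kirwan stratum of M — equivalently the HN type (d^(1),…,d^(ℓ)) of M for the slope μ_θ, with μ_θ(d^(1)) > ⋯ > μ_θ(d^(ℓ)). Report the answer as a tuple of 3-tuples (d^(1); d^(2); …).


Via rank(M_{q-1}∘⋯∘M_p): M ≅ I[1,1], I[1,3], I[2,2], I[2,3].
μ_θ-semistable layers: μ^(1)=4; μ^(2)=1/2; μ^(3)=-3

((0, 1, 0); (0, 2, 2); (2, 0, 0))


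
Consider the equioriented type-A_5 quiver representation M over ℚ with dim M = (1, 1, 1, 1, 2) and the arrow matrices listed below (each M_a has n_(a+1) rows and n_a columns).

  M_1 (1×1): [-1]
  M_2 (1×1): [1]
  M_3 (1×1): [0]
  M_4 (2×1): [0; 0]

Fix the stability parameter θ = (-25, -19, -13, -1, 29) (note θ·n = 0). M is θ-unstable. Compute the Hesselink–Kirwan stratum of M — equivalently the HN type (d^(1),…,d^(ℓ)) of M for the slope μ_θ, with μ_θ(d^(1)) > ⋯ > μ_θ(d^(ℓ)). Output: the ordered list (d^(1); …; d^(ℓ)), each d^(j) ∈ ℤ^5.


Barcode: M ≅ I[1,3], I[4,4], I[5,5]^2. HN layers by μ_θ (5 steps, strictly decreasing):
  μ^(1)=29; μ^(2)=-1; μ^(3)=-13; μ^(4)=-19; μ^(5)=-25

((0, 0, 0, 0, 2); (0, 0, 0, 1, 0); (0, 0, 1, 0, 0); (0, 1, 0, 0, 0); (1, 0, 0, 0, 0))


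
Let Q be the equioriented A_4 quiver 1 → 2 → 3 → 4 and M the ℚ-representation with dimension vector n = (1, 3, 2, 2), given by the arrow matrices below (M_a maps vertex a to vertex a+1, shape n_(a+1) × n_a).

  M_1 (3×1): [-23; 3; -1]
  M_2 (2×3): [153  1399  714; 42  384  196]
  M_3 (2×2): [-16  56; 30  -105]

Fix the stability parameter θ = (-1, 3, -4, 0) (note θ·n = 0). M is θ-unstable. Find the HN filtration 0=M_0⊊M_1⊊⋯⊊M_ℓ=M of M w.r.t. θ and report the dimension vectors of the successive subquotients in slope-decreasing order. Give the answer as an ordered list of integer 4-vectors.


Via rank(M_{q-1}∘⋯∘M_p): M ≅ I[1,4], I[2,2], I[2,3], I[4,4].
μ_θ-semistable layers: μ^(1)=3; μ^(2)=0; μ^(3)=-1/2; μ^(4)=-1

((0, 1, 0, 0); (0, 0, 0, 2); (0, 2, 2, 0); (1, 0, 0, 0))


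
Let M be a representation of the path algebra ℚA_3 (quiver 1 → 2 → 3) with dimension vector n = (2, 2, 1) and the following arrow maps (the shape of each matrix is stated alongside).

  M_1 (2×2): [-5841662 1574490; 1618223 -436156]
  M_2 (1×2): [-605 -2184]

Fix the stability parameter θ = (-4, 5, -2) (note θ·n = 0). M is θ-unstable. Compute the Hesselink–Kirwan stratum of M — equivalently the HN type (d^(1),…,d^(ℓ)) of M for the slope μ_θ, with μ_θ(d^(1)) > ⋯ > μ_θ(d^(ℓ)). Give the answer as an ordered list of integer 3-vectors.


Barcode: M ≅ I[1,2], I[1,3]. HN layers by μ_θ (3 steps, strictly decreasing):
  μ^(1)=5; μ^(2)=3/2; μ^(3)=-4

((0, 1, 0); (0, 1, 1); (2, 0, 0))


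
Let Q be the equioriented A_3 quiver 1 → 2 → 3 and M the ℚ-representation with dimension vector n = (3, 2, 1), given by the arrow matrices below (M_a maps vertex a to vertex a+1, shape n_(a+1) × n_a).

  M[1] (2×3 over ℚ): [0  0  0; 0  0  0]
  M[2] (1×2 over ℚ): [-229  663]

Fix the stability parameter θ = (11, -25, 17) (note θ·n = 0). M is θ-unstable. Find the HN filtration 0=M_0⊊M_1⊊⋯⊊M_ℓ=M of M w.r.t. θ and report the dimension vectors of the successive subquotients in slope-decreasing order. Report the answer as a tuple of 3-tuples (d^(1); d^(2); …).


Via rank(M_{q-1}∘⋯∘M_p): M ≅ I[1,1]^3, I[2,2], I[2,3].
μ_θ-semistable layers: μ^(1)=17; μ^(2)=11; μ^(3)=-25

((0, 0, 1); (3, 0, 0); (0, 2, 0))


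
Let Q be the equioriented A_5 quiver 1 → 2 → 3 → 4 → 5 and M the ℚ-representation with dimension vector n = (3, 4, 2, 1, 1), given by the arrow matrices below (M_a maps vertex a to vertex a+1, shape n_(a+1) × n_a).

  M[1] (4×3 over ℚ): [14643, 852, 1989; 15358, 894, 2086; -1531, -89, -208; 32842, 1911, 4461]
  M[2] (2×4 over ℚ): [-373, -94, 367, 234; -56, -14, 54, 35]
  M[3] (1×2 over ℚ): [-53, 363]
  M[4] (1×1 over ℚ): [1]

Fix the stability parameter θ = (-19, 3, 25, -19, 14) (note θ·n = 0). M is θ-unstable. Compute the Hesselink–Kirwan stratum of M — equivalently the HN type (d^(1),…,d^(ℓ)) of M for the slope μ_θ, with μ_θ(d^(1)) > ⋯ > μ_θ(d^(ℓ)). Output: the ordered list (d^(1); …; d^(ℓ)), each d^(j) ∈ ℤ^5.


Via rank(M_{q-1}∘⋯∘M_p): M ≅ I[1,2], I[1,3], I[1,5], I[2,2].
μ_θ-semistable layers: μ^(1)=25; μ^(2)=14; μ^(3)=3; μ^(4)=-19

((0, 0, 1, 0, 0); (0, 0, 0, 0, 1); (0, 4, 1, 1, 0); (3, 0, 0, 0, 0))


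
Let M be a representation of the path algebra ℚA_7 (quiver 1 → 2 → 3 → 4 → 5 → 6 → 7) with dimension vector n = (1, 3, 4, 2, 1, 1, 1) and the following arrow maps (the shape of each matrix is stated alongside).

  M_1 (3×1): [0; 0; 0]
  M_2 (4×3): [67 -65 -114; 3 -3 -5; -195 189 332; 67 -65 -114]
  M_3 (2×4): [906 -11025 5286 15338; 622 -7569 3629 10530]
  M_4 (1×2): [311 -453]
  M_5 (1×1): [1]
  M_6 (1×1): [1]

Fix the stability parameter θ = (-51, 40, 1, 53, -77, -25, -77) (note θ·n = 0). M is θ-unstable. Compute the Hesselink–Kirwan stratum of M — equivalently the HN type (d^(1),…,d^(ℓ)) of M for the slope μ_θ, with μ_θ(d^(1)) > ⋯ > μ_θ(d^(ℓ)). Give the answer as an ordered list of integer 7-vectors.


Barcode: M ≅ I[1,1], I[2,2], I[2,4], I[2,7], I[3,3]^2. HN layers by μ_θ (6 steps, strictly decreasing):
  μ^(1)=53; μ^(2)=40; μ^(3)=41/2; μ^(4)=1; μ^(5)=-85/6; μ^(6)=-51

((0, 0, 0, 1, 0, 0, 0); (0, 1, 0, 0, 0, 0, 0); (0, 1, 1, 0, 0, 0, 0); (0, 0, 2, 0, 0, 0, 0); (0, 1, 1, 1, 1, 1, 1); (1, 0, 0, 0, 0, 0, 0))


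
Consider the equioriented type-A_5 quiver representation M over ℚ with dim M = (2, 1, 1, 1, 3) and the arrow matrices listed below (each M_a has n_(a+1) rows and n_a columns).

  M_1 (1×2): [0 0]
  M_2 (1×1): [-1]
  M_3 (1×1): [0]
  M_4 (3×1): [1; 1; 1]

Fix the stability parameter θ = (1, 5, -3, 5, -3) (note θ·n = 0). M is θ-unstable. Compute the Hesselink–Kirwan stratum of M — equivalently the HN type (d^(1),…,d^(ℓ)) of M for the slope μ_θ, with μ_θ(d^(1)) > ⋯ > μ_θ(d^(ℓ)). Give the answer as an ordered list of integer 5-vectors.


Barcode: M ≅ I[1,1]^2, I[2,3], I[4,5], I[5,5]^2. HN layers by μ_θ (2 steps, strictly decreasing):
  μ^(1)=1; μ^(2)=-3

((2, 1, 1, 1, 1); (0, 0, 0, 0, 2))


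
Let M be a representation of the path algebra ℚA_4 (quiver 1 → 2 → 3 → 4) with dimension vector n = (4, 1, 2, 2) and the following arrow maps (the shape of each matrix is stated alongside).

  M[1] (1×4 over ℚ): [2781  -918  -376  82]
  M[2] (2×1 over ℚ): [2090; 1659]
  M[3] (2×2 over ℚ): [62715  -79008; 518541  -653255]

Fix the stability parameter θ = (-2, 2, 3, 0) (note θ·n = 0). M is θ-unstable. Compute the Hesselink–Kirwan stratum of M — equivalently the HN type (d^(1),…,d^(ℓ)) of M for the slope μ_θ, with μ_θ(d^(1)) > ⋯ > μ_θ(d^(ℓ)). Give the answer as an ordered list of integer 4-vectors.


Interval decomposition of M: I[1,1]^3, I[1,4], I[3,4].
HN type (ℓ=3): μ^(1)=5/3; μ^(2)=3/2; μ^(3)=-2

((0, 1, 1, 1); (0, 0, 1, 1); (4, 0, 0, 0))


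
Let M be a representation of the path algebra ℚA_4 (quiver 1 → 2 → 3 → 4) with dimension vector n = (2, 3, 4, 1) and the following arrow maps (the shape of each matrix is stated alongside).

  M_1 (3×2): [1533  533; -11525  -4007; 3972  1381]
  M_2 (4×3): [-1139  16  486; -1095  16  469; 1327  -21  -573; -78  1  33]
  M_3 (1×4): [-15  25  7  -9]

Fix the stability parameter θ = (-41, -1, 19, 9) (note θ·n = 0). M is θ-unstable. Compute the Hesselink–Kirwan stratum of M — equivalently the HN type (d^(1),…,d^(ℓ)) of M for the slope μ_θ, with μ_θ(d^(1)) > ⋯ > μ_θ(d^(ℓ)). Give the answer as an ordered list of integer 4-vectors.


Via rank(M_{q-1}∘⋯∘M_p): M ≅ I[1,3], I[1,4], I[2,3], I[3,3].
μ_θ-semistable layers: μ^(1)=19; μ^(2)=14; μ^(3)=-1; μ^(4)=-41

((0, 0, 3, 0); (0, 0, 1, 1); (0, 3, 0, 0); (2, 0, 0, 0))


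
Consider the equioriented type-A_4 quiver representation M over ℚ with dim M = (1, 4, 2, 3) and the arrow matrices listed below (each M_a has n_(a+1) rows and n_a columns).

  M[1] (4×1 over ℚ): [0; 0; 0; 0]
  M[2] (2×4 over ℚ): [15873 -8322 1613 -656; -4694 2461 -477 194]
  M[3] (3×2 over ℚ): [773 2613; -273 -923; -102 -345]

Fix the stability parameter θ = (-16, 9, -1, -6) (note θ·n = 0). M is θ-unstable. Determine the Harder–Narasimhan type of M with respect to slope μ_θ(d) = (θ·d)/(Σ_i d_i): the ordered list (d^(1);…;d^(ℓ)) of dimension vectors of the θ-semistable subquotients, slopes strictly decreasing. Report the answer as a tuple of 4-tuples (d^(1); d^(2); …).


Interval decomposition of M: I[1,1], I[2,2]^2, I[2,4]^2, I[4,4].
HN type (ℓ=4): μ^(1)=9; μ^(2)=2/3; μ^(3)=-6; μ^(4)=-16

((0, 2, 0, 0); (0, 2, 2, 2); (0, 0, 0, 1); (1, 0, 0, 0))


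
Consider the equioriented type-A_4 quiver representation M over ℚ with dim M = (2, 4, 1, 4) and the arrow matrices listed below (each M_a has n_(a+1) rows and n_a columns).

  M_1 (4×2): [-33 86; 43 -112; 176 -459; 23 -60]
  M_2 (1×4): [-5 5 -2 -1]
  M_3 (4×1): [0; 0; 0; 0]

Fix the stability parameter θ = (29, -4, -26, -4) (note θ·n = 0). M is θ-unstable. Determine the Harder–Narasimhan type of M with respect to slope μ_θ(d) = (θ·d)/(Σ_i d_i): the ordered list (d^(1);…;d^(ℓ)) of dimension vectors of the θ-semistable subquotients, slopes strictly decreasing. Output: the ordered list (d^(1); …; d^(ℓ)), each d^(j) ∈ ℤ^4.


Via rank(M_{q-1}∘⋯∘M_p): M ≅ I[1,2], I[1,3], I[2,2]^2, I[4,4]^4.
μ_θ-semistable layers: μ^(1)=25/2; μ^(2)=-1/3; μ^(3)=-4

((1, 1, 0, 0); (1, 1, 1, 0); (0, 2, 0, 4))


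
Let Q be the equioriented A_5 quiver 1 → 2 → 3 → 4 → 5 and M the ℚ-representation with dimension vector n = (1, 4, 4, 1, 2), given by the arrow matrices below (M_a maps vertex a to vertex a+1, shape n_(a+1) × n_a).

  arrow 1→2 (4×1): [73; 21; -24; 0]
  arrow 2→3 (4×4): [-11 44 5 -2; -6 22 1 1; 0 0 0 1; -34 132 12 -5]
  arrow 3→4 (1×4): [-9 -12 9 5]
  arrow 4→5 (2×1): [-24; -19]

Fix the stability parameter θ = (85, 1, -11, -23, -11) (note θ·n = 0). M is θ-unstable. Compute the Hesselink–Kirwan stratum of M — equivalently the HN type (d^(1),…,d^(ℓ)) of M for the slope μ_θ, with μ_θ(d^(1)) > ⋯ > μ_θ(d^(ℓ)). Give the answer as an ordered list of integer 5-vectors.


Via rank(M_{q-1}∘⋯∘M_p): M ≅ I[1,5], I[2,2], I[2,3]^2, I[3,3], I[5,5].
μ_θ-semistable layers: μ^(1)=41/5; μ^(2)=1; μ^(3)=-5; μ^(4)=-11

((1, 1, 1, 1, 1); (0, 1, 0, 0, 0); (0, 2, 2, 0, 0); (0, 0, 1, 0, 1))


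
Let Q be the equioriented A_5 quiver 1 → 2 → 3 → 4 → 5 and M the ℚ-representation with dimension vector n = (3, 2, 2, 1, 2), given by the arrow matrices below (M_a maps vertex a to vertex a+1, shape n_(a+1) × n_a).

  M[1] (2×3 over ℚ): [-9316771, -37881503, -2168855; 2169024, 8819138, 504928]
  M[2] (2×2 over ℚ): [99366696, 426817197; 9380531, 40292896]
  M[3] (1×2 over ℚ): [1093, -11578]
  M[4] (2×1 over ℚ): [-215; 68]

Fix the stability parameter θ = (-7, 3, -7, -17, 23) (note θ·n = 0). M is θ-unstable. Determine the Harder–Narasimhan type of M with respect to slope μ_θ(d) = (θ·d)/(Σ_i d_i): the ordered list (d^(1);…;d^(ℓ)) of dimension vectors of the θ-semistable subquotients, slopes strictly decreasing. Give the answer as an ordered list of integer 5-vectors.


Via rank(M_{q-1}∘⋯∘M_p): M ≅ I[1,1], I[1,3], I[1,5], I[5,5].
μ_θ-semistable layers: μ^(1)=23; μ^(2)=-2; μ^(3)=-7

((0, 0, 0, 0, 2); (0, 1, 1, 0, 0); (3, 1, 1, 1, 0))


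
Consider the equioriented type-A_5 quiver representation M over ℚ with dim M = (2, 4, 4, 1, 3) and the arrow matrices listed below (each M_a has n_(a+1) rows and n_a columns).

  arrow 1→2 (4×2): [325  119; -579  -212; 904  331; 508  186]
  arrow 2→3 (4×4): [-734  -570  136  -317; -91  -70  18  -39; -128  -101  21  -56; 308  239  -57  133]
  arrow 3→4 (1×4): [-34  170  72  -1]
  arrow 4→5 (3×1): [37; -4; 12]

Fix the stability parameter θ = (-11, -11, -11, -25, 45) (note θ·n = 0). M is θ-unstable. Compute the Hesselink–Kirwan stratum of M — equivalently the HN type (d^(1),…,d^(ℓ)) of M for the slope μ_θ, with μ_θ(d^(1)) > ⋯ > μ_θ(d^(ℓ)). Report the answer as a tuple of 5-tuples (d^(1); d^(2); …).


Via rank(M_{q-1}∘⋯∘M_p): M ≅ I[1,2], I[1,5], I[2,3]^2, I[3,3], I[5,5]^2.
μ_θ-semistable layers: μ^(1)=45; μ^(2)=-11; μ^(3)=-29/2

((0, 0, 0, 0, 3); (1, 3, 3, 0, 0); (1, 1, 1, 1, 0))


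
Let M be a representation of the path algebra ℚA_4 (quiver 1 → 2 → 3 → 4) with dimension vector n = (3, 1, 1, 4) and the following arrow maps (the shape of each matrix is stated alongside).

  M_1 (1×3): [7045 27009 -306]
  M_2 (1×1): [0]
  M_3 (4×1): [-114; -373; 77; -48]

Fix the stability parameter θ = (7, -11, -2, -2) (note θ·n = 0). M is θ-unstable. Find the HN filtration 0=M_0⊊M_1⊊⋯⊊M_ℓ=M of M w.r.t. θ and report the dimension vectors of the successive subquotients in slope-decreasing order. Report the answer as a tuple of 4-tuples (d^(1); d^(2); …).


Interval decomposition of M: I[1,1]^2, I[1,2], I[3,4], I[4,4]^3.
HN type (ℓ=2): μ^(1)=7; μ^(2)=-2

((2, 0, 0, 0); (1, 1, 1, 4))


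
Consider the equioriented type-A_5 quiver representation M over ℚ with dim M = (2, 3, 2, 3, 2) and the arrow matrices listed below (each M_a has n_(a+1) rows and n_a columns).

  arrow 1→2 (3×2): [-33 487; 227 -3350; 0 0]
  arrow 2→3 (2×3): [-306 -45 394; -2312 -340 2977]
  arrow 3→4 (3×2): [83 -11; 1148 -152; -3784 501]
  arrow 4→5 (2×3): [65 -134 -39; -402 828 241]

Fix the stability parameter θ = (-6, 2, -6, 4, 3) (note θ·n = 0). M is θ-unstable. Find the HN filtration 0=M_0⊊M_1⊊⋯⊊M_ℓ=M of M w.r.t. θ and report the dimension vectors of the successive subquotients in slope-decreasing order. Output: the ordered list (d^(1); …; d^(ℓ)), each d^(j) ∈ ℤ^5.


Via rank(M_{q-1}∘⋯∘M_p): M ≅ I[1,2], I[1,5], I[2,5], I[4,4].
μ_θ-semistable layers: μ^(1)=4; μ^(2)=7/2; μ^(3)=2; μ^(4)=-2; μ^(5)=-6

((0, 0, 0, 1, 0); (0, 0, 0, 2, 2); (0, 1, 0, 0, 0); (0, 2, 2, 0, 0); (2, 0, 0, 0, 0))


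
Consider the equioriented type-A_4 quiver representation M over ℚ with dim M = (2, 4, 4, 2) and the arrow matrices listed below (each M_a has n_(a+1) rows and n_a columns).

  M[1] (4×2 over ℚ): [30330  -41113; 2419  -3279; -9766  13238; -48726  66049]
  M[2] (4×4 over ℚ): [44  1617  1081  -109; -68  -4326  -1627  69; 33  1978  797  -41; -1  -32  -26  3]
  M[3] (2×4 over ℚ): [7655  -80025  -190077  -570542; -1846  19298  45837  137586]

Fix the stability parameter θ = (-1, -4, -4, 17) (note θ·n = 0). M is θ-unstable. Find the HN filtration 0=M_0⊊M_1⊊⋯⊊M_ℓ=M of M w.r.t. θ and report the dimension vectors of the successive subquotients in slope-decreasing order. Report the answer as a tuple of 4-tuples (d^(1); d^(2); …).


Barcode: M ≅ I[1,4]^2, I[2,3]^2. HN layers by μ_θ (3 steps, strictly decreasing):
  μ^(1)=17; μ^(2)=-3; μ^(3)=-4

((0, 0, 0, 2); (2, 2, 2, 0); (0, 2, 2, 0))


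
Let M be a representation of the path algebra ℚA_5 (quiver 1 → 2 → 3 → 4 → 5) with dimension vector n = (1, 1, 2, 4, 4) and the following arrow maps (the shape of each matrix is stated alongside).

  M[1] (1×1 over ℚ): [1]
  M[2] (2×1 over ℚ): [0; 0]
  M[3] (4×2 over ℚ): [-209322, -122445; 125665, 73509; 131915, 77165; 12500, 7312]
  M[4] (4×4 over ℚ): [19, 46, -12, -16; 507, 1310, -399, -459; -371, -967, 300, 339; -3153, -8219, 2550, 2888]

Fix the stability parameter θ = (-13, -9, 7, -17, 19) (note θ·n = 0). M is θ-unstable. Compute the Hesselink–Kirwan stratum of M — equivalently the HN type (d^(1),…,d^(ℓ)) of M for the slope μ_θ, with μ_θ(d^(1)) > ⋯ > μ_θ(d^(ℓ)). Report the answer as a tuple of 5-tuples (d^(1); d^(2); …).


Interval decomposition of M: I[1,2], I[3,5]^2, I[4,5]^2.
HN type (ℓ=5): μ^(1)=19; μ^(2)=-5; μ^(3)=-9; μ^(4)=-13; μ^(5)=-17

((0, 0, 0, 0, 4); (0, 0, 2, 2, 0); (0, 1, 0, 0, 0); (1, 0, 0, 0, 0); (0, 0, 0, 2, 0))


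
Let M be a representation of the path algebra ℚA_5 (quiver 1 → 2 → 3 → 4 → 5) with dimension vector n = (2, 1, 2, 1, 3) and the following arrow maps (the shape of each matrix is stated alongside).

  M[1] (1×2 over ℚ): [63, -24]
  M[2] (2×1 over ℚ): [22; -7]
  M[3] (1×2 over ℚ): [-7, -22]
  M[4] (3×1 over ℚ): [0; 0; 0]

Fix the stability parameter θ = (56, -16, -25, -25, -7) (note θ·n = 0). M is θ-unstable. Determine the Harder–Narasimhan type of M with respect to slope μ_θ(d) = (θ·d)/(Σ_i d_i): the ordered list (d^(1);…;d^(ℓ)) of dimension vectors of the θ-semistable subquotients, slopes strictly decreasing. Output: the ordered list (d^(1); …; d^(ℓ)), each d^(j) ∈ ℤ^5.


Interval decomposition of M: I[1,1], I[1,3], I[3,4], I[5,5]^3.
HN type (ℓ=4): μ^(1)=56; μ^(2)=5; μ^(3)=-7; μ^(4)=-25

((1, 0, 0, 0, 0); (1, 1, 1, 0, 0); (0, 0, 0, 0, 3); (0, 0, 1, 1, 0))


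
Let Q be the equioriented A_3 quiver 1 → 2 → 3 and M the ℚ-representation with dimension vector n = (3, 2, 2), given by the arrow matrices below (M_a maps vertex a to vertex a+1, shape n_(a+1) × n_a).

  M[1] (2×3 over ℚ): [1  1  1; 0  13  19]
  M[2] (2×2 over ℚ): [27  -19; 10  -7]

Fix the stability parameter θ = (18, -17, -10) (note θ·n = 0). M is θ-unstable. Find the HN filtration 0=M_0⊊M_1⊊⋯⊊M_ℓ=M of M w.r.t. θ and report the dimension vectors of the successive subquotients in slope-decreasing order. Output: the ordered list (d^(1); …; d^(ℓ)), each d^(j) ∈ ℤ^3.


Via rank(M_{q-1}∘⋯∘M_p): M ≅ I[1,1], I[1,3]^2.
μ_θ-semistable layers: μ^(1)=18; μ^(2)=-3

((1, 0, 0); (2, 2, 2))


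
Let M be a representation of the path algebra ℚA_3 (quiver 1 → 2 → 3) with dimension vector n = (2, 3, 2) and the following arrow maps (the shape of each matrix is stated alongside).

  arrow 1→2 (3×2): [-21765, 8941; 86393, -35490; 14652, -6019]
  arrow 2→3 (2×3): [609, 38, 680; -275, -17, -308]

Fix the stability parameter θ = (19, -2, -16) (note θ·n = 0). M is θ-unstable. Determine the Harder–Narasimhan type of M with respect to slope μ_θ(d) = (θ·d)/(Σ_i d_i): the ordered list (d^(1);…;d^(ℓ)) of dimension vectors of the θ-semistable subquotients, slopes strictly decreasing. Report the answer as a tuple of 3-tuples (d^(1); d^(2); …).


Interval decomposition of M: I[1,3]^2, I[2,2].
HN type (ℓ=2): μ^(1)=1/3; μ^(2)=-2

((2, 2, 2); (0, 1, 0))


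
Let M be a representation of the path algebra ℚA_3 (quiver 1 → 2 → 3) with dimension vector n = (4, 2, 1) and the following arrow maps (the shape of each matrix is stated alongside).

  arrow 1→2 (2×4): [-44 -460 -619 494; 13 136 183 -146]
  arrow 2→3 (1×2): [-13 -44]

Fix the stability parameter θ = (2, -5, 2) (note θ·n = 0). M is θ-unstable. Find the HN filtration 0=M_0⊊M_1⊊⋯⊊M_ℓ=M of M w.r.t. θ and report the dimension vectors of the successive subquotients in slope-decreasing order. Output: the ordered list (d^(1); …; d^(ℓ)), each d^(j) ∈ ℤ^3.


Interval decomposition of M: I[1,1]^2, I[1,2], I[1,3].
HN type (ℓ=2): μ^(1)=2; μ^(2)=-3/2

((2, 0, 1); (2, 2, 0))


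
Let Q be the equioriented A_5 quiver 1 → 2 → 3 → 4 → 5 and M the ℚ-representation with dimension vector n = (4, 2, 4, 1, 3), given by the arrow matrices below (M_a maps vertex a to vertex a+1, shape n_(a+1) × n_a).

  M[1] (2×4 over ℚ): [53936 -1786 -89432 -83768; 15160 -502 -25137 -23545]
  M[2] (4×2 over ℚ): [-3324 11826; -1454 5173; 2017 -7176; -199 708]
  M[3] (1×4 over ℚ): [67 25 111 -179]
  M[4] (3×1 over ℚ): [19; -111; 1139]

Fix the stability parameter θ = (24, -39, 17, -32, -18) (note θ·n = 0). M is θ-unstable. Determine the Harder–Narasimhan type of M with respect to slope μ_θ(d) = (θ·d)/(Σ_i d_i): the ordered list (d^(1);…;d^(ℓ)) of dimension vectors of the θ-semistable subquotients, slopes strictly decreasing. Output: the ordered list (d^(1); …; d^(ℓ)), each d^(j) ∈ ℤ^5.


Barcode: M ≅ I[1,1]^2, I[1,3], I[1,5], I[3,3]^2, I[5,5]^2. HN layers by μ_θ (5 steps, strictly decreasing):
  μ^(1)=24; μ^(2)=17; μ^(3)=-15/2; μ^(4)=-48/5; μ^(5)=-18

((2, 0, 0, 0, 0); (0, 0, 3, 0, 0); (1, 1, 0, 0, 0); (1, 1, 1, 1, 1); (0, 0, 0, 0, 2))


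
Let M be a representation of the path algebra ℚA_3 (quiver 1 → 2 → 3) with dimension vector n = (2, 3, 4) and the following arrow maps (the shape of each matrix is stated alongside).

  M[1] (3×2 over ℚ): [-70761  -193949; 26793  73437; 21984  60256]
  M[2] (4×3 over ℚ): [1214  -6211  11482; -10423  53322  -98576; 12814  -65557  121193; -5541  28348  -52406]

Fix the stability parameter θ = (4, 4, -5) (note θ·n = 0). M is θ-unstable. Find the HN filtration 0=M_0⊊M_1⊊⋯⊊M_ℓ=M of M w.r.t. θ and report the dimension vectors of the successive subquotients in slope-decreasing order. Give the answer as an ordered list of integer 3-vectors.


Interval decomposition of M: I[1,1], I[1,3], I[2,3]^2, I[3,3].
HN type (ℓ=4): μ^(1)=4; μ^(2)=1; μ^(3)=-1/2; μ^(4)=-5

((1, 0, 0); (1, 1, 1); (0, 2, 2); (0, 0, 1))


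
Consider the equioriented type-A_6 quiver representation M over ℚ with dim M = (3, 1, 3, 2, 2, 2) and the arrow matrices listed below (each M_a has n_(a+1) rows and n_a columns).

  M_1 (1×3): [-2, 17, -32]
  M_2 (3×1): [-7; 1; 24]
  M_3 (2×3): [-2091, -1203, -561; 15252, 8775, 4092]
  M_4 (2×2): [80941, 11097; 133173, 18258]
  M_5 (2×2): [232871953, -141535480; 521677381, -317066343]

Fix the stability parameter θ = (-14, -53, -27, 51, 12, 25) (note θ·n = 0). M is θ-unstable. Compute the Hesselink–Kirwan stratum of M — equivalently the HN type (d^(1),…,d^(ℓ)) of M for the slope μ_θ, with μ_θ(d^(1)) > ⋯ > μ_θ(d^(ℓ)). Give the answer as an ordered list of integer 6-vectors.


Via rank(M_{q-1}∘⋯∘M_p): M ≅ I[1,1]^2, I[1,6], I[3,3], I[3,6].
μ_θ-semistable layers: μ^(1)=88/3; μ^(2)=-14; μ^(3)=-27; μ^(4)=-67/2

((0, 0, 0, 2, 2, 2); (2, 0, 0, 0, 0, 0); (0, 0, 3, 0, 0, 0); (1, 1, 0, 0, 0, 0))


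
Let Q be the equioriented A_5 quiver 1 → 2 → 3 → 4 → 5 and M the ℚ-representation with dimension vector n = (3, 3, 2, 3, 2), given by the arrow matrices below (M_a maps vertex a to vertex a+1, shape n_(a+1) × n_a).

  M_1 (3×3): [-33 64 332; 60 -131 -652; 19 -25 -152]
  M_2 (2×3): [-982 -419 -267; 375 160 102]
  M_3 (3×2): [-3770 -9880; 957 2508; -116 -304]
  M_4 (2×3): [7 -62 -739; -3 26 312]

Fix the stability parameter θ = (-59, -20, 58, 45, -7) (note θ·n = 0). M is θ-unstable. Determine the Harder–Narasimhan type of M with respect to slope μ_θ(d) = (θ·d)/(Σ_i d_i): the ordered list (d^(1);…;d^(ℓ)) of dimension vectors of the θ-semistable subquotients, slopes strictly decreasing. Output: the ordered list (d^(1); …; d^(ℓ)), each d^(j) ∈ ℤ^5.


Interval decomposition of M: I[1,1], I[1,3], I[1,4], I[2,2], I[4,5]^2.
HN type (ℓ=5): μ^(1)=58; μ^(2)=103/2; μ^(3)=19; μ^(4)=-20; μ^(5)=-59

((0, 0, 1, 0, 0); (0, 0, 1, 1, 0); (0, 0, 0, 2, 2); (0, 3, 0, 0, 0); (3, 0, 0, 0, 0))


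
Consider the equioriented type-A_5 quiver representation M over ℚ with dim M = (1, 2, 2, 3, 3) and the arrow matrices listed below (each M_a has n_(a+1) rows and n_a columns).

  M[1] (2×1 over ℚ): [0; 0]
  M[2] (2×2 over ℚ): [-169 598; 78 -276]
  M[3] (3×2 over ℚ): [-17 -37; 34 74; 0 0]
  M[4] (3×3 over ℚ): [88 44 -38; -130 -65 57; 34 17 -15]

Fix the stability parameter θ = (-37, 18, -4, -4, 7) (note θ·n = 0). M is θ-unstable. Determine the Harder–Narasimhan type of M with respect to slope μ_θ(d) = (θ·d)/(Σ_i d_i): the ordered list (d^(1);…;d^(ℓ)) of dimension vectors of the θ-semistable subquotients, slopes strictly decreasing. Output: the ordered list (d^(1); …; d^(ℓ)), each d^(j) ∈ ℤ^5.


Via rank(M_{q-1}∘⋯∘M_p): M ≅ I[1,1], I[2,2], I[2,4], I[3,3], I[4,5]^2, I[5,5].
μ_θ-semistable layers: μ^(1)=18; μ^(2)=7; μ^(3)=10/3; μ^(4)=-4; μ^(5)=-37

((0, 1, 0, 0, 0); (0, 0, 0, 0, 3); (0, 1, 1, 1, 0); (0, 0, 1, 2, 0); (1, 0, 0, 0, 0))


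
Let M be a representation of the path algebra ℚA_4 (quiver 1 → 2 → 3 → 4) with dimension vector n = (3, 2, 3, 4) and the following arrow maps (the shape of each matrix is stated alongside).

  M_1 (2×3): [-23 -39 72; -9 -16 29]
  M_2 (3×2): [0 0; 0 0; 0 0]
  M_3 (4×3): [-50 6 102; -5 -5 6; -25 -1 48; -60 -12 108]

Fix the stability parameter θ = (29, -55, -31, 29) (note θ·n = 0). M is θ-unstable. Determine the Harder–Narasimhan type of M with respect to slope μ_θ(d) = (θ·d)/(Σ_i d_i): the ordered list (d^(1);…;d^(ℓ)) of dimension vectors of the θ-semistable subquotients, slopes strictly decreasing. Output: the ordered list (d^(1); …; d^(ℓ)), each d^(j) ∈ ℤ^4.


Barcode: M ≅ I[1,1], I[1,2]^2, I[3,3], I[3,4]^2, I[4,4]^2. HN layers by μ_θ (3 steps, strictly decreasing):
  μ^(1)=29; μ^(2)=-13; μ^(3)=-31

((1, 0, 0, 4); (2, 2, 0, 0); (0, 0, 3, 0))
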